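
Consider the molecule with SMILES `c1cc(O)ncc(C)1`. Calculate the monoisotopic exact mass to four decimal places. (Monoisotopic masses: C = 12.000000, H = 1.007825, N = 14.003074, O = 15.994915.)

Atom tally by fragment:
  pyridine ring core → C:5 H:5 N:1
  (− 2 ring H displaced by substituents)
  + OH → O:1 H:1
  + CH3 → C:1 H:3
Element totals:
  C: 6
  H: 7
  N: 1
  O: 1
Molecular formula: C6H7NO.
  M = 6(12.0) + 7(1.007825) + 14.003074 + 15.994915
    = 72.000000 + 7.054775 + 14.003074 + 15.994915 = 109.052764

109.0528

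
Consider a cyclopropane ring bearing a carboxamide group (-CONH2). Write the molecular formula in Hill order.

Atom tally by fragment:
  cyclopropane ring core → C:3 H:6
  (− 1 ring H displaced by substituents)
  + CONH2 → C:1 H:2 O:1 N:1
Element totals:
  C: 4
  H: 7
  N: 1
  O: 1

C4H7NO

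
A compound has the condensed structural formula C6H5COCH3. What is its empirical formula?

Element totals:
  C: 8
  H: 8
  O: 1
Molecular formula: C8H8O.
gcd of subscripts (8, 8, 1) = 1, so the empirical formula equals the molecular formula.

C8H8O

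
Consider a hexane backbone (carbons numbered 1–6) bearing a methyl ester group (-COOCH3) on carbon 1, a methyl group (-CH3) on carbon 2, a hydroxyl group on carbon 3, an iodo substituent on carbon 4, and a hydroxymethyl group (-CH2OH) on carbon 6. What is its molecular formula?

Atom tally by fragment:
  CH3OOCCH2 → C:3 H:5 O:2
  CH(CH3) → C:2 H:4
  CH(OH) → C:1 H:2 O:1
  CH(I) → C:1 H:1 I:1
  CH2 → C:1 H:2
  CH2CH2OH → C:2 H:5 O:1
Element totals:
  C: 10
  H: 19
  I: 1
  O: 4

C10H19IO4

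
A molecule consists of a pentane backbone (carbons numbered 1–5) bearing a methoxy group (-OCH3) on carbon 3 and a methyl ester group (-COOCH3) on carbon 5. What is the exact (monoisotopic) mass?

160.1099

Atom tally by fragment:
  CH3 → C:1 H:3
  CH2 → C:1 H:2
  CH(OCH3) → C:2 H:4 O:1
  CH2 → C:1 H:2
  CH2COOCH3 → C:3 H:5 O:2
Element totals:
  C: 8
  H: 16
  O: 3
Molecular formula: C8H16O3.
  M = 8(12.0) + 16(1.007825) + 3(15.994915)
    = 96.000000 + 16.125200 + 47.984745 = 160.109945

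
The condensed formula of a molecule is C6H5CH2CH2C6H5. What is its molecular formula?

Element totals:
  C: 14
  H: 14

C14H14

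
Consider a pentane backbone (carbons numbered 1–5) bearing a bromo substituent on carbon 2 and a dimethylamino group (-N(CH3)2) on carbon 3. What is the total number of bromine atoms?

1

Atom tally by fragment:
  CH3 → C:1 H:3
  CH(Br) → C:1 H:1 Br:1
  CH(N(CH3)2) → C:3 H:7 N:1
  CH2 → C:1 H:2
  CH3 → C:1 H:3
Element totals:
  C: 7
  H: 16
  Br: 1
  N: 1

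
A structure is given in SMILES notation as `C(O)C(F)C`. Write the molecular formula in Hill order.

Atom tally by fragment:
  HOCH2 → C:1 H:3 O:1
  CH(F) → C:1 H:1 F:1
  CH3 → C:1 H:3
Element totals:
  C: 3
  H: 7
  F: 1
  O: 1

C3H7FO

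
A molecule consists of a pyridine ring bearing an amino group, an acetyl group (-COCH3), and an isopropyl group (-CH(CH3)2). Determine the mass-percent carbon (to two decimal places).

67.39%

Atom tally by fragment:
  pyridine ring core → C:5 H:5 N:1
  (− 3 ring H displaced by substituents)
  + NH2 → N:1 H:2
  + COCH3 → C:2 H:3 O:1
  + CH(CH3)2 → C:3 H:7
Element totals:
  C: 10
  H: 14
  N: 2
  O: 1
Molecular formula: C10H14N2O.
Molar mass = 178.235 g/mol.
Mass from C: 10 × 12.011 = 120.110 g/mol.
%C = 120.110 / 178.235 × 100 = 67.39%.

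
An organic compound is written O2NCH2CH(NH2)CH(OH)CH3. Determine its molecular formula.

Atom tally by fragment:
  O2NCH2 → C:1 H:2 N:1 O:2
  CH(NH2) → C:1 H:3 N:1
  CH(OH) → C:1 H:2 O:1
  CH3 → C:1 H:3
Element totals:
  C: 4
  H: 10
  N: 2
  O: 3

C4H10N2O3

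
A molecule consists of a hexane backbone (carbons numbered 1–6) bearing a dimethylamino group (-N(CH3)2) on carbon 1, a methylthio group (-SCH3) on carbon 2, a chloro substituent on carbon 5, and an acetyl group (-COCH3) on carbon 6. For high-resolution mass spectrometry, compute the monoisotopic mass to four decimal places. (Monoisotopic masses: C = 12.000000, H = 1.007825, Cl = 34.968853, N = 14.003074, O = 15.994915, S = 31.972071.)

251.1111

Atom tally by fragment:
  (CH3)2NCH2 → C:3 H:8 N:1
  CH(SCH3) → C:2 H:4 S:1
  CH2 → C:1 H:2
  CH2 → C:1 H:2
  CH(Cl) → C:1 H:1 Cl:1
  CH2COCH3 → C:3 H:5 O:1
Element totals:
  C: 11
  H: 22
  Cl: 1
  N: 1
  O: 1
  S: 1
Molecular formula: C11H22ClNOS.
  M = 11(12.0) + 22(1.007825) + 34.968853 + 14.003074 + 15.994915 + 31.972071
    = 132.000000 + 22.172150 + 34.968853 + 14.003074 + 15.994915 + 31.972071 = 251.111063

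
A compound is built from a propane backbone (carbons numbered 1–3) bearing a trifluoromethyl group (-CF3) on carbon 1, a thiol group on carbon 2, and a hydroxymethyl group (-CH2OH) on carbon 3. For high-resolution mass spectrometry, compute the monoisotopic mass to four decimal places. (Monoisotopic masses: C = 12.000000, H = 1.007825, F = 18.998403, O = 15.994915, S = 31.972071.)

174.0326

Atom tally by fragment:
  F3CCH2 → C:2 H:2 F:3
  CH(SH) → C:1 H:2 S:1
  CH2CH2OH → C:2 H:5 O:1
Element totals:
  C: 5
  H: 9
  F: 3
  O: 1
  S: 1
Molecular formula: C5H9F3OS.
  M = 5(12.0) + 9(1.007825) + 3(18.998403) + 15.994915 + 31.972071
    = 60.000000 + 9.070425 + 56.995209 + 15.994915 + 31.972071 = 174.032620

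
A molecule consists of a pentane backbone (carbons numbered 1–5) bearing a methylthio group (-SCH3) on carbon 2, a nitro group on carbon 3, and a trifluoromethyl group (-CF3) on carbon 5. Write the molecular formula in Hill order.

Atom tally by fragment:
  CH3 → C:1 H:3
  CH(SCH3) → C:2 H:4 S:1
  CH(NO2) → C:1 H:1 N:1 O:2
  CH2 → C:1 H:2
  CH2CF3 → C:2 H:2 F:3
Element totals:
  C: 7
  H: 12
  F: 3
  N: 1
  O: 2
  S: 1

C7H12F3NO2S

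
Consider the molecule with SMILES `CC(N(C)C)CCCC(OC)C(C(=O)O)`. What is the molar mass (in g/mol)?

Atom tally by fragment:
  CH3 → C:1 H:3
  CH(N(CH3)2) → C:3 H:7 N:1
  CH2 → C:1 H:2
  CH2 → C:1 H:2
  CH2 → C:1 H:2
  CH(OCH3) → C:2 H:4 O:1
  CH2COOH → C:2 H:3 O:2
Element totals:
  C: 11
  H: 23
  N: 1
  O: 3
Molecular formula: C11H23NO3.
  M = 11(12.011) + 23(1.008) + 14.007 + 3(15.999)
    = 132.121 + 23.184 + 14.007 + 47.997 = 217.309

217.31 g/mol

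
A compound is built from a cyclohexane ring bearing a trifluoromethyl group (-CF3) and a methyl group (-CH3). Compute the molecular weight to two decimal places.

166.19 g/mol

Atom tally by fragment:
  cyclohexane ring core → C:6 H:12
  (− 2 ring H displaced by substituents)
  + CF3 → C:1 F:3
  + CH3 → C:1 H:3
Element totals:
  C: 8
  H: 13
  F: 3
Molecular formula: C8H13F3.
  M = 8(12.011) + 13(1.008) + 3(18.998)
    = 96.088 + 13.104 + 56.994 = 166.186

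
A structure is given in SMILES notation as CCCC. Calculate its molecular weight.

58.12 g/mol

Atom tally by fragment:
  CH3 → C:1 H:3
  CH2 → C:1 H:2
  CH2 → C:1 H:2
  CH3 → C:1 H:3
Element totals:
  C: 4
  H: 10
Molecular formula: C4H10.
  M = 4(12.011) + 10(1.008)
    = 48.044 + 10.080 = 58.124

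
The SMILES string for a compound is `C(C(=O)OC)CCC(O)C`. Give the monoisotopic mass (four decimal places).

146.0943

Atom tally by fragment:
  CH3OOCCH2 → C:3 H:5 O:2
  CH2 → C:1 H:2
  CH2 → C:1 H:2
  CH(OH) → C:1 H:2 O:1
  CH3 → C:1 H:3
Element totals:
  C: 7
  H: 14
  O: 3
Molecular formula: C7H14O3.
  M = 7(12.0) + 14(1.007825) + 3(15.994915)
    = 84.000000 + 14.109550 + 47.984745 = 146.094295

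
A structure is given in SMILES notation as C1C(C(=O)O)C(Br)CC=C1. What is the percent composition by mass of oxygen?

Atom tally by fragment:
  cyclohexene ring core → C:6 H:10
  (− 2 ring H displaced by substituents)
  + COOH → C:1 H:1 O:2
  + Br → Br:1
Element totals:
  C: 7
  H: 9
  Br: 1
  O: 2
Molecular formula: C7H9BrO2.
Molar mass = 205.051 g/mol.
Mass from O: 2 × 15.999 = 31.998 g/mol.
%O = 31.998 / 205.051 × 100 = 15.60%.

15.60%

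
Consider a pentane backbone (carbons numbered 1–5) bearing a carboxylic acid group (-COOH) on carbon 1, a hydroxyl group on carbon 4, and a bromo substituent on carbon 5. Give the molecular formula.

Atom tally by fragment:
  HOOCCH2 → C:2 H:3 O:2
  CH2 → C:1 H:2
  CH2 → C:1 H:2
  CH(OH) → C:1 H:2 O:1
  CH2Br → C:1 H:2 Br:1
Element totals:
  C: 6
  H: 11
  Br: 1
  O: 3

C6H11BrO3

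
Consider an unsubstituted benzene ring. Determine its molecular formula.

C6H6

Atom tally by fragment:
  benzene ring core → C:6 H:6
Element totals:
  C: 6
  H: 6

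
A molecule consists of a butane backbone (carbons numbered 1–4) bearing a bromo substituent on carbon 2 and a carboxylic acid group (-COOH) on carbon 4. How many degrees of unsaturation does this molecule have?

Atom tally by fragment:
  CH3 → C:1 H:3
  CH(Br) → C:1 H:1 Br:1
  CH2 → C:1 H:2
  CH2COOH → C:2 H:3 O:2
Element totals:
  C: 5
  H: 9
  Br: 1
  O: 2
Molecular formula: C5H9BrO2.
DoU = (2C + 2 + N − H − X) / 2 = (2·5 + 2 + 0 − 9 − 1) / 2 = 1.

1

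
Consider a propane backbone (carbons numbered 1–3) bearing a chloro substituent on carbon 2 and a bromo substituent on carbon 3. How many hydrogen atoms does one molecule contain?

6

Atom tally by fragment:
  CH3 → C:1 H:3
  CH(Cl) → C:1 H:1 Cl:1
  CH2Br → C:1 H:2 Br:1
Element totals:
  C: 3
  H: 6
  Br: 1
  Cl: 1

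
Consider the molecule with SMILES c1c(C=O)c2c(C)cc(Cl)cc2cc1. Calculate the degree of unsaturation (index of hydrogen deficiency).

Atom tally by fragment:
  naphthalene ring system core → C:10 H:8
  (− 3 ring H displaced by substituents)
  + CHO → C:1 H:1 O:1
  + CH3 → C:1 H:3
  + Cl → Cl:1
Element totals:
  C: 12
  H: 9
  Cl: 1
  O: 1
Molecular formula: C12H9ClO.
DoU = (2C + 2 + N − H − X) / 2 = (2·12 + 2 + 0 − 9 − 1) / 2 = 8.

8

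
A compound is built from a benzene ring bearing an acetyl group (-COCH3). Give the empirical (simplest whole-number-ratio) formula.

C8H8O

Atom tally by fragment:
  benzene ring core → C:6 H:6
  (− 1 ring H displaced by substituents)
  + COCH3 → C:2 H:3 O:1
Element totals:
  C: 8
  H: 8
  O: 1
Molecular formula: C8H8O.
gcd of subscripts (8, 8, 1) = 1, so the empirical formula equals the molecular formula.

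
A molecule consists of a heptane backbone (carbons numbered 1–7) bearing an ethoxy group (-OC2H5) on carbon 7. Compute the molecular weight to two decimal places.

Atom tally by fragment:
  CH3 → C:1 H:3
  CH2 → C:1 H:2
  CH2 → C:1 H:2
  CH2 → C:1 H:2
  CH2 → C:1 H:2
  CH2 → C:1 H:2
  CH2OC2H5 → C:3 H:7 O:1
Element totals:
  C: 9
  H: 20
  O: 1
Molecular formula: C9H20O.
  M = 9(12.011) + 20(1.008) + 15.999
    = 108.099 + 20.160 + 15.999 = 144.258

144.26 g/mol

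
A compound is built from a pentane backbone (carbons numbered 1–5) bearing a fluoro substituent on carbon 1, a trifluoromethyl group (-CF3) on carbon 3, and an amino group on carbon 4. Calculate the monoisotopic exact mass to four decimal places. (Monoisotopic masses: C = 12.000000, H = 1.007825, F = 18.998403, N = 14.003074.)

173.0828

Atom tally by fragment:
  FCH2 → C:1 H:2 F:1
  CH2 → C:1 H:2
  CH(CF3) → C:2 H:1 F:3
  CH(NH2) → C:1 H:3 N:1
  CH3 → C:1 H:3
Element totals:
  C: 6
  H: 11
  F: 4
  N: 1
Molecular formula: C6H11F4N.
  M = 6(12.0) + 11(1.007825) + 4(18.998403) + 14.003074
    = 72.000000 + 11.086075 + 75.993612 + 14.003074 = 173.082761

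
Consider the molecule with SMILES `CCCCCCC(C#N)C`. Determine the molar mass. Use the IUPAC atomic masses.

Atom tally by fragment:
  CH3 → C:1 H:3
  CH2 → C:1 H:2
  CH2 → C:1 H:2
  CH2 → C:1 H:2
  CH2 → C:1 H:2
  CH2 → C:1 H:2
  CH(CN) → C:2 H:1 N:1
  CH3 → C:1 H:3
Element totals:
  C: 9
  H: 17
  N: 1
Molecular formula: C9H17N.
  M = 9(12.011) + 17(1.008) + 14.007
    = 108.099 + 17.136 + 14.007 = 139.242

139.24 g/mol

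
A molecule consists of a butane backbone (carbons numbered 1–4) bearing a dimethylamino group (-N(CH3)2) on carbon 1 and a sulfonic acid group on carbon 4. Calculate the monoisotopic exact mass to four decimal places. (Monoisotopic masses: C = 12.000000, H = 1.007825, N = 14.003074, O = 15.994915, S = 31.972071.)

Atom tally by fragment:
  (CH3)2NCH2 → C:3 H:8 N:1
  CH2 → C:1 H:2
  CH2 → C:1 H:2
  CH2SO3H → C:1 H:3 S:1 O:3
Element totals:
  C: 6
  H: 15
  N: 1
  O: 3
  S: 1
Molecular formula: C6H15NO3S.
  M = 6(12.0) + 15(1.007825) + 14.003074 + 3(15.994915) + 31.972071
    = 72.000000 + 15.117375 + 14.003074 + 47.984745 + 31.972071 = 181.077265

181.0773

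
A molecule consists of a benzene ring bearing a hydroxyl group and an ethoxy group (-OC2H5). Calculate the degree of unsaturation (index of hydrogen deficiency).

Atom tally by fragment:
  benzene ring core → C:6 H:6
  (− 2 ring H displaced by substituents)
  + OH → O:1 H:1
  + OC2H5 → C:2 H:5 O:1
Element totals:
  C: 8
  H: 10
  O: 2
Molecular formula: C8H10O2.
DoU = (2C + 2 + N − H − X) / 2 = (2·8 + 2 + 0 − 10 − 0) / 2 = 4.

4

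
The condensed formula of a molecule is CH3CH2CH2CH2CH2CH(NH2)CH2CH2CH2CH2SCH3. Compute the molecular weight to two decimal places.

203.39 g/mol

Atom tally by fragment:
  CH3 → C:1 H:3
  CH2 → C:1 H:2
  CH2 → C:1 H:2
  CH2 → C:1 H:2
  CH2 → C:1 H:2
  CH(NH2) → C:1 H:3 N:1
  CH2 → C:1 H:2
  CH2 → C:1 H:2
  CH2 → C:1 H:2
  CH2SCH3 → C:2 H:5 S:1
Element totals:
  C: 11
  H: 25
  N: 1
  S: 1
Molecular formula: C11H25NS.
  M = 11(12.011) + 25(1.008) + 14.007 + 32.06
    = 132.121 + 25.200 + 14.007 + 32.060 = 203.388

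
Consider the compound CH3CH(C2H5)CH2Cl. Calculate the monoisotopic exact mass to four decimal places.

Atom tally by fragment:
  CH3 → C:1 H:3
  CH(C2H5) → C:3 H:6
  CH2Cl → C:1 H:2 Cl:1
Element totals:
  C: 5
  H: 11
  Cl: 1
Molecular formula: C5H11Cl.
  M = 5(12.0) + 11(1.007825) + 34.968853
    = 60.000000 + 11.086075 + 34.968853 = 106.054928

106.0549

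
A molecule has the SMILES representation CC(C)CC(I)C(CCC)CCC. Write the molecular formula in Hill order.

Atom tally by fragment:
  CH3 → C:1 H:3
  CH(CH3) → C:2 H:4
  CH2 → C:1 H:2
  CH(I) → C:1 H:1 I:1
  CH(CH2CH2CH3) → C:4 H:8
  CH2 → C:1 H:2
  CH2 → C:1 H:2
  CH3 → C:1 H:3
Element totals:
  C: 12
  H: 25
  I: 1

C12H25I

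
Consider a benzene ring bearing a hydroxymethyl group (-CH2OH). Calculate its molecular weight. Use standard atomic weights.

108.14 g/mol

Atom tally by fragment:
  benzene ring core → C:6 H:6
  (− 1 ring H displaced by substituents)
  + CH2OH → C:1 H:3 O:1
Element totals:
  C: 7
  H: 8
  O: 1
Molecular formula: C7H8O.
  M = 7(12.011) + 8(1.008) + 15.999
    = 84.077 + 8.064 + 15.999 = 108.140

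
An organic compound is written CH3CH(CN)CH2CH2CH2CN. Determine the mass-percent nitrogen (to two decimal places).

Atom tally by fragment:
  CH3 → C:1 H:3
  CH(CN) → C:2 H:1 N:1
  CH2 → C:1 H:2
  CH2 → C:1 H:2
  CH2CN → C:2 H:2 N:1
Element totals:
  C: 7
  H: 10
  N: 2
Molecular formula: C7H10N2.
Molar mass = 122.171 g/mol.
Mass from N: 2 × 14.007 = 28.014 g/mol.
%N = 28.014 / 122.171 × 100 = 22.93%.

22.93%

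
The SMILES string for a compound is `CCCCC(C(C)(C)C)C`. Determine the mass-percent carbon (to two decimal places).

Atom tally by fragment:
  CH3 → C:1 H:3
  CH2 → C:1 H:2
  CH2 → C:1 H:2
  CH2 → C:1 H:2
  CH(C(CH3)3) → C:5 H:10
  CH3 → C:1 H:3
Element totals:
  C: 10
  H: 22
Molecular formula: C10H22.
Molar mass = 142.286 g/mol.
Mass from C: 10 × 12.011 = 120.110 g/mol.
%C = 120.110 / 142.286 × 100 = 84.41%.

84.41%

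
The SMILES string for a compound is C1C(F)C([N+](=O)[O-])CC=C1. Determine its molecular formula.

Atom tally by fragment:
  cyclohexene ring core → C:6 H:10
  (− 2 ring H displaced by substituents)
  + F → F:1
  + NO2 → N:1 O:2
Element totals:
  C: 6
  H: 8
  F: 1
  N: 1
  O: 2

C6H8FNO2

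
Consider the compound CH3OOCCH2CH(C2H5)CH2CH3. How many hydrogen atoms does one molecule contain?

16

Element totals:
  C: 8
  H: 16
  O: 2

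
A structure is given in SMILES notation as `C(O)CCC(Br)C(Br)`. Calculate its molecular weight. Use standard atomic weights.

245.94 g/mol

Atom tally by fragment:
  HOCH2 → C:1 H:3 O:1
  CH2 → C:1 H:2
  CH2 → C:1 H:2
  CH(Br) → C:1 H:1 Br:1
  CH2Br → C:1 H:2 Br:1
Element totals:
  C: 5
  H: 10
  Br: 2
  O: 1
Molecular formula: C5H10Br2O.
  M = 5(12.011) + 10(1.008) + 2(79.904) + 15.999
    = 60.055 + 10.080 + 159.808 + 15.999 = 245.942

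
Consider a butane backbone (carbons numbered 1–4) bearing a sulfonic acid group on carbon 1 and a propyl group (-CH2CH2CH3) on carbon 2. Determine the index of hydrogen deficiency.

Atom tally by fragment:
  HO3SCH2 → C:1 H:3 S:1 O:3
  CH(CH2CH2CH3) → C:4 H:8
  CH2 → C:1 H:2
  CH3 → C:1 H:3
Element totals:
  C: 7
  H: 16
  O: 3
  S: 1
Molecular formula: C7H16O3S.
DoU = (2C + 2 + N − H − X) / 2 = (2·7 + 2 + 0 − 16 − 0) / 2 = 0.

0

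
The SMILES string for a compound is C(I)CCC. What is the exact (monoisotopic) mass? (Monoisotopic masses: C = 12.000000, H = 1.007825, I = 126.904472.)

183.9749

Atom tally by fragment:
  ICH2 → C:1 H:2 I:1
  CH2 → C:1 H:2
  CH2 → C:1 H:2
  CH3 → C:1 H:3
Element totals:
  C: 4
  H: 9
  I: 1
Molecular formula: C4H9I.
  M = 4(12.0) + 9(1.007825) + 126.904472
    = 48.000000 + 9.070425 + 126.904472 = 183.974897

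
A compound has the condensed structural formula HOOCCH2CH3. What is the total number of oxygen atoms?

Atom tally by fragment:
  HOOCCH2 → C:2 H:3 O:2
  CH3 → C:1 H:3
Element totals:
  C: 3
  H: 6
  O: 2

2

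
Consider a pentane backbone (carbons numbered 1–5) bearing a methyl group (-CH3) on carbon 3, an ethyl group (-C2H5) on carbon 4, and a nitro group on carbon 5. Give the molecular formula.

Atom tally by fragment:
  CH3 → C:1 H:3
  CH2 → C:1 H:2
  CH(CH3) → C:2 H:4
  CH(C2H5) → C:3 H:6
  CH2NO2 → C:1 H:2 N:1 O:2
Element totals:
  C: 8
  H: 17
  N: 1
  O: 2

C8H17NO2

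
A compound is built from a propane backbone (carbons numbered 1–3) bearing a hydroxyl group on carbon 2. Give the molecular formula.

Atom tally by fragment:
  CH3 → C:1 H:3
  CH(OH) → C:1 H:2 O:1
  CH3 → C:1 H:3
Element totals:
  C: 3
  H: 8
  O: 1

C3H8O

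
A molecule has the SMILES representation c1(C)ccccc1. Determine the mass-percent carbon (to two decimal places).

Atom tally by fragment:
  benzene ring core → C:6 H:6
  (− 1 ring H displaced by substituents)
  + CH3 → C:1 H:3
Element totals:
  C: 7
  H: 8
Molecular formula: C7H8.
Molar mass = 92.141 g/mol.
Mass from C: 7 × 12.011 = 84.077 g/mol.
%C = 84.077 / 92.141 × 100 = 91.25%.

91.25%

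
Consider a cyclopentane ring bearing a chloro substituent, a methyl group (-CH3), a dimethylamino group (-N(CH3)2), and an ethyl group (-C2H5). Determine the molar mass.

Atom tally by fragment:
  cyclopentane ring core → C:5 H:10
  (− 4 ring H displaced by substituents)
  + Cl → Cl:1
  + CH3 → C:1 H:3
  + N(CH3)2 → N:1 C:2 H:6
  + C2H5 → C:2 H:5
Element totals:
  C: 10
  H: 20
  Cl: 1
  N: 1
Molecular formula: C10H20ClN.
  M = 10(12.011) + 20(1.008) + 35.45 + 14.007
    = 120.110 + 20.160 + 35.450 + 14.007 = 189.727

189.73 g/mol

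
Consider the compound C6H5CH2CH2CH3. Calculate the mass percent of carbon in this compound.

89.94%

Atom tally by fragment:
  benzene ring core → C:6 H:6
  (− 1 ring H displaced by substituents)
  + CH2CH2CH3 → C:3 H:7
Element totals:
  C: 9
  H: 12
Molecular formula: C9H12.
Molar mass = 120.195 g/mol.
Mass from C: 9 × 12.011 = 108.099 g/mol.
%C = 108.099 / 120.195 × 100 = 89.94%.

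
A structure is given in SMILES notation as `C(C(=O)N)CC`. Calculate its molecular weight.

Atom tally by fragment:
  H2NOCCH2 → C:2 H:4 O:1 N:1
  CH2 → C:1 H:2
  CH3 → C:1 H:3
Element totals:
  C: 4
  H: 9
  N: 1
  O: 1
Molecular formula: C4H9NO.
  M = 4(12.011) + 9(1.008) + 14.007 + 15.999
    = 48.044 + 9.072 + 14.007 + 15.999 = 87.122

87.12 g/mol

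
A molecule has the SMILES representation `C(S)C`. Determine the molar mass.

62.13 g/mol

Atom tally by fragment:
  HSCH2 → C:1 H:3 S:1
  CH3 → C:1 H:3
Element totals:
  C: 2
  H: 6
  S: 1
Molecular formula: C2H6S.
  M = 2(12.011) + 6(1.008) + 32.06
    = 24.022 + 6.048 + 32.060 = 62.130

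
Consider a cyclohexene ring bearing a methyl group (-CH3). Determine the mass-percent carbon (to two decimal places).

87.42%

Atom tally by fragment:
  cyclohexene ring core → C:6 H:10
  (− 1 ring H displaced by substituents)
  + CH3 → C:1 H:3
Element totals:
  C: 7
  H: 12
Molecular formula: C7H12.
Molar mass = 96.173 g/mol.
Mass from C: 7 × 12.011 = 84.077 g/mol.
%C = 84.077 / 96.173 × 100 = 87.42%.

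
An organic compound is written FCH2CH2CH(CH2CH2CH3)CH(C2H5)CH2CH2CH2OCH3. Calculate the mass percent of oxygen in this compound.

Atom tally by fragment:
  FCH2 → C:1 H:2 F:1
  CH2 → C:1 H:2
  CH(CH2CH2CH3) → C:4 H:8
  CH(C2H5) → C:3 H:6
  CH2 → C:1 H:2
  CH2 → C:1 H:2
  CH2OCH3 → C:2 H:5 O:1
Element totals:
  C: 13
  H: 27
  F: 1
  O: 1
Molecular formula: C13H27FO.
Molar mass = 218.356 g/mol.
Mass from O: 1 × 15.999 = 15.999 g/mol.
%O = 15.999 / 218.356 × 100 = 7.33%.

7.33%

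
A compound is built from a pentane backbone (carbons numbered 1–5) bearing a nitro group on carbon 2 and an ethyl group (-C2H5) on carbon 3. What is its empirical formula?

C7H15NO2

Atom tally by fragment:
  CH3 → C:1 H:3
  CH(NO2) → C:1 H:1 N:1 O:2
  CH(C2H5) → C:3 H:6
  CH2 → C:1 H:2
  CH3 → C:1 H:3
Element totals:
  C: 7
  H: 15
  N: 1
  O: 2
Molecular formula: C7H15NO2.
gcd of subscripts (7, 15, 1, 2) = 1, so the empirical formula equals the molecular formula.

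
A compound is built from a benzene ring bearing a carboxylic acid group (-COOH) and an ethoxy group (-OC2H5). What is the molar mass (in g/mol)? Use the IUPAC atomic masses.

Atom tally by fragment:
  benzene ring core → C:6 H:6
  (− 2 ring H displaced by substituents)
  + COOH → C:1 H:1 O:2
  + OC2H5 → C:2 H:5 O:1
Element totals:
  C: 9
  H: 10
  O: 3
Molecular formula: C9H10O3.
  M = 9(12.011) + 10(1.008) + 3(15.999)
    = 108.099 + 10.080 + 47.997 = 166.176

166.18 g/mol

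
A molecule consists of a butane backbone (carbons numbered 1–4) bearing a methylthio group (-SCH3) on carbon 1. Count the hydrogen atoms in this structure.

12

Atom tally by fragment:
  CH3SCH2 → C:2 H:5 S:1
  CH2 → C:1 H:2
  CH2 → C:1 H:2
  CH3 → C:1 H:3
Element totals:
  C: 5
  H: 12
  S: 1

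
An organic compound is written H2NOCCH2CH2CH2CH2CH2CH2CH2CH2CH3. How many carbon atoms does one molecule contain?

Atom tally by fragment:
  H2NOCCH2 → C:2 H:4 O:1 N:1
  CH2 → C:1 H:2
  CH2 → C:1 H:2
  CH2 → C:1 H:2
  CH2 → C:1 H:2
  CH2 → C:1 H:2
  CH2 → C:1 H:2
  CH2 → C:1 H:2
  CH3 → C:1 H:3
Element totals:
  C: 10
  H: 21
  N: 1
  O: 1

10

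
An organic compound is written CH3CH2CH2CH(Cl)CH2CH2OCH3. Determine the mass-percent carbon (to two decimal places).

55.81%

Atom tally by fragment:
  CH3 → C:1 H:3
  CH2 → C:1 H:2
  CH2 → C:1 H:2
  CH(Cl) → C:1 H:1 Cl:1
  CH2 → C:1 H:2
  CH2OCH3 → C:2 H:5 O:1
Element totals:
  C: 7
  H: 15
  Cl: 1
  O: 1
Molecular formula: C7H15ClO.
Molar mass = 150.646 g/mol.
Mass from C: 7 × 12.011 = 84.077 g/mol.
%C = 84.077 / 150.646 × 100 = 55.81%.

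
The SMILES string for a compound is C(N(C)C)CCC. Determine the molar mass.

Atom tally by fragment:
  (CH3)2NCH2 → C:3 H:8 N:1
  CH2 → C:1 H:2
  CH2 → C:1 H:2
  CH3 → C:1 H:3
Element totals:
  C: 6
  H: 15
  N: 1
Molecular formula: C6H15N.
  M = 6(12.011) + 15(1.008) + 14.007
    = 72.066 + 15.120 + 14.007 = 101.193

101.19 g/mol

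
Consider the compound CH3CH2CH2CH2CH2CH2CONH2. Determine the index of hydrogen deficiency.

1

Atom tally by fragment:
  CH3 → C:1 H:3
  CH2 → C:1 H:2
  CH2 → C:1 H:2
  CH2 → C:1 H:2
  CH2 → C:1 H:2
  CH2CONH2 → C:2 H:4 O:1 N:1
Element totals:
  C: 7
  H: 15
  N: 1
  O: 1
Molecular formula: C7H15NO.
DoU = (2C + 2 + N − H − X) / 2 = (2·7 + 2 + 1 − 15 − 0) / 2 = 1.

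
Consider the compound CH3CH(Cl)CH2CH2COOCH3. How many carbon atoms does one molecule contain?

6

Atom tally by fragment:
  CH3 → C:1 H:3
  CH(Cl) → C:1 H:1 Cl:1
  CH2 → C:1 H:2
  CH2COOCH3 → C:3 H:5 O:2
Element totals:
  C: 6
  H: 11
  Cl: 1
  O: 2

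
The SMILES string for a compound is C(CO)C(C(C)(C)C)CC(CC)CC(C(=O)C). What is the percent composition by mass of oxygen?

13.20%

Atom tally by fragment:
  HOCH2CH2 → C:2 H:5 O:1
  CH(C(CH3)3) → C:5 H:10
  CH2 → C:1 H:2
  CH(C2H5) → C:3 H:6
  CH2 → C:1 H:2
  CH2COCH3 → C:3 H:5 O:1
Element totals:
  C: 15
  H: 30
  O: 2
Molecular formula: C15H30O2.
Molar mass = 242.403 g/mol.
Mass from O: 2 × 15.999 = 31.998 g/mol.
%O = 31.998 / 242.403 × 100 = 13.20%.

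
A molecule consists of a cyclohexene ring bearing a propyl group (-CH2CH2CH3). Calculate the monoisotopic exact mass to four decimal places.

Atom tally by fragment:
  cyclohexene ring core → C:6 H:10
  (− 1 ring H displaced by substituents)
  + CH2CH2CH3 → C:3 H:7
Element totals:
  C: 9
  H: 16
Molecular formula: C9H16.
  M = 9(12.0) + 16(1.007825)
    = 108.000000 + 16.125200 = 124.125200

124.1252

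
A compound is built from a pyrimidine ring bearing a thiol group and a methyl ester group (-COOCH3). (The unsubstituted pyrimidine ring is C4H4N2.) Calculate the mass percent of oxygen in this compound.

Atom tally by fragment:
  pyrimidine ring core → C:4 H:4 N:2
  (− 2 ring H displaced by substituents)
  + SH → S:1 H:1
  + COOCH3 → C:2 H:3 O:2
Element totals:
  C: 6
  H: 6
  N: 2
  O: 2
  S: 1
Molecular formula: C6H6N2O2S.
Molar mass = 170.186 g/mol.
Mass from O: 2 × 15.999 = 31.998 g/mol.
%O = 31.998 / 170.186 × 100 = 18.80%.

18.80%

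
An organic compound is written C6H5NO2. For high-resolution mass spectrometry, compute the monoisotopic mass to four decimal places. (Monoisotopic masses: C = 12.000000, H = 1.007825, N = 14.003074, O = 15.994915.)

123.0320

Element totals:
  C: 6
  H: 5
  N: 1
  O: 2
Molecular formula: C6H5NO2.
  M = 6(12.0) + 5(1.007825) + 14.003074 + 2(15.994915)
    = 72.000000 + 5.039125 + 14.003074 + 31.989830 = 123.032029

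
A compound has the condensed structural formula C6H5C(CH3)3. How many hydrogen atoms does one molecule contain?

Element totals:
  C: 10
  H: 14

14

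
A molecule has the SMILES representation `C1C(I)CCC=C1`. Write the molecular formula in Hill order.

C6H9I

Atom tally by fragment:
  cyclohexene ring core → C:6 H:10
  (− 1 ring H displaced by substituents)
  + I → I:1
Element totals:
  C: 6
  H: 9
  I: 1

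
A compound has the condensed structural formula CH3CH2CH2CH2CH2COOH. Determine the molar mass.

116.16 g/mol

Atom tally by fragment:
  CH3 → C:1 H:3
  CH2 → C:1 H:2
  CH2 → C:1 H:2
  CH2 → C:1 H:2
  CH2COOH → C:2 H:3 O:2
Element totals:
  C: 6
  H: 12
  O: 2
Molecular formula: C6H12O2.
  M = 6(12.011) + 12(1.008) + 2(15.999)
    = 72.066 + 12.096 + 31.998 = 116.160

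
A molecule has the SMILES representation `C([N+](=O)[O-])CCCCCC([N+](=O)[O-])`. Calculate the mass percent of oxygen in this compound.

Atom tally by fragment:
  O2NCH2 → C:1 H:2 N:1 O:2
  CH2 → C:1 H:2
  CH2 → C:1 H:2
  CH2 → C:1 H:2
  CH2 → C:1 H:2
  CH2 → C:1 H:2
  CH2NO2 → C:1 H:2 N:1 O:2
Element totals:
  C: 7
  H: 14
  N: 2
  O: 4
Molecular formula: C7H14N2O4.
Molar mass = 190.199 g/mol.
Mass from O: 4 × 15.999 = 63.996 g/mol.
%O = 63.996 / 190.199 × 100 = 33.65%.

33.65%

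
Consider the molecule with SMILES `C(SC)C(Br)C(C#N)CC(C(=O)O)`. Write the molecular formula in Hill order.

C8H12BrNO2S

Atom tally by fragment:
  CH3SCH2 → C:2 H:5 S:1
  CH(Br) → C:1 H:1 Br:1
  CH(CN) → C:2 H:1 N:1
  CH2 → C:1 H:2
  CH2COOH → C:2 H:3 O:2
Element totals:
  C: 8
  H: 12
  Br: 1
  N: 1
  O: 2
  S: 1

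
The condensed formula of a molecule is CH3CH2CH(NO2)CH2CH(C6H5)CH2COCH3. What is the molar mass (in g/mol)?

Element totals:
  C: 14
  H: 19
  N: 1
  O: 3
Molecular formula: C14H19NO3.
  M = 14(12.011) + 19(1.008) + 14.007 + 3(15.999)
    = 168.154 + 19.152 + 14.007 + 47.997 = 249.310

249.31 g/mol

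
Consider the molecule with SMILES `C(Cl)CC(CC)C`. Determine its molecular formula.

Atom tally by fragment:
  ClCH2 → C:1 H:2 Cl:1
  CH2 → C:1 H:2
  CH(C2H5) → C:3 H:6
  CH3 → C:1 H:3
Element totals:
  C: 6
  H: 13
  Cl: 1

C6H13Cl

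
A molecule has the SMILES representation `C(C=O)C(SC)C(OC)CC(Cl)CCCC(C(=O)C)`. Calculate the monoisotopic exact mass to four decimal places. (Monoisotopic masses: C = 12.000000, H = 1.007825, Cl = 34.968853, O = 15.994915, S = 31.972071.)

Atom tally by fragment:
  OHCCH2 → C:2 H:3 O:1
  CH(SCH3) → C:2 H:4 S:1
  CH(OCH3) → C:2 H:4 O:1
  CH2 → C:1 H:2
  CH(Cl) → C:1 H:1 Cl:1
  CH2 → C:1 H:2
  CH2 → C:1 H:2
  CH2 → C:1 H:2
  CH2COCH3 → C:3 H:5 O:1
Element totals:
  C: 14
  H: 25
  Cl: 1
  O: 3
  S: 1
Molecular formula: C14H25ClO3S.
  M = 14(12.0) + 25(1.007825) + 34.968853 + 3(15.994915) + 31.972071
    = 168.000000 + 25.195625 + 34.968853 + 47.984745 + 31.972071 = 308.121294

308.1213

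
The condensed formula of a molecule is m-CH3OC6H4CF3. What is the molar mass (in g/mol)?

176.14 g/mol

Atom tally by fragment:
  benzene ring core → C:6 H:6
  (− 2 ring H displaced by substituents)
  + OCH3 → C:1 H:3 O:1
  + CF3 → C:1 F:3
Element totals:
  C: 8
  H: 7
  F: 3
  O: 1
Molecular formula: C8H7F3O.
  M = 8(12.011) + 7(1.008) + 3(18.998) + 15.999
    = 96.088 + 7.056 + 56.994 + 15.999 = 176.137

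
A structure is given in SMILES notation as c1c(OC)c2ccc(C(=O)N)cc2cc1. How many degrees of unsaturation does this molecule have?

Atom tally by fragment:
  naphthalene ring system core → C:10 H:8
  (− 2 ring H displaced by substituents)
  + OCH3 → C:1 H:3 O:1
  + CONH2 → C:1 H:2 O:1 N:1
Element totals:
  C: 12
  H: 11
  N: 1
  O: 2
Molecular formula: C12H11NO2.
DoU = (2C + 2 + N − H − X) / 2 = (2·12 + 2 + 1 − 11 − 0) / 2 = 8.

8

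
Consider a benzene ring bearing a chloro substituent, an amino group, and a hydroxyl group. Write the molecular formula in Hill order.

C6H6ClNO

Atom tally by fragment:
  benzene ring core → C:6 H:6
  (− 3 ring H displaced by substituents)
  + Cl → Cl:1
  + NH2 → N:1 H:2
  + OH → O:1 H:1
Element totals:
  C: 6
  H: 6
  Cl: 1
  N: 1
  O: 1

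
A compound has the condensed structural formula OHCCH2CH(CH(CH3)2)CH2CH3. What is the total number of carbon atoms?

Element totals:
  C: 8
  H: 16
  O: 1

8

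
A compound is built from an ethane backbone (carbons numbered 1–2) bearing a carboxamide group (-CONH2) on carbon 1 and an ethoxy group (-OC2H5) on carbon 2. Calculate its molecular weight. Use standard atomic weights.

Atom tally by fragment:
  H2NOCCH2 → C:2 H:4 O:1 N:1
  CH2OC2H5 → C:3 H:7 O:1
Element totals:
  C: 5
  H: 11
  N: 1
  O: 2
Molecular formula: C5H11NO2.
  M = 5(12.011) + 11(1.008) + 14.007 + 2(15.999)
    = 60.055 + 11.088 + 14.007 + 31.998 = 117.148

117.15 g/mol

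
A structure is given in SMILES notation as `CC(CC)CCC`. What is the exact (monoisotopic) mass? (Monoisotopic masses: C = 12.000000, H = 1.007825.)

100.1252

Atom tally by fragment:
  CH3 → C:1 H:3
  CH(C2H5) → C:3 H:6
  CH2 → C:1 H:2
  CH2 → C:1 H:2
  CH3 → C:1 H:3
Element totals:
  C: 7
  H: 16
Molecular formula: C7H16.
  M = 7(12.0) + 16(1.007825)
    = 84.000000 + 16.125200 = 100.125200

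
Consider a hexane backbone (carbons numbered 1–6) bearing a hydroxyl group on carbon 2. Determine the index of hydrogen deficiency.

0

Atom tally by fragment:
  CH3 → C:1 H:3
  CH(OH) → C:1 H:2 O:1
  CH2 → C:1 H:2
  CH2 → C:1 H:2
  CH2 → C:1 H:2
  CH3 → C:1 H:3
Element totals:
  C: 6
  H: 14
  O: 1
Molecular formula: C6H14O.
DoU = (2C + 2 + N − H − X) / 2 = (2·6 + 2 + 0 − 14 − 0) / 2 = 0.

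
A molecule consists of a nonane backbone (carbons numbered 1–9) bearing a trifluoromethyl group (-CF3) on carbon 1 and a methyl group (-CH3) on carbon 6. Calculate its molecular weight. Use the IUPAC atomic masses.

Atom tally by fragment:
  F3CCH2 → C:2 H:2 F:3
  CH2 → C:1 H:2
  CH2 → C:1 H:2
  CH2 → C:1 H:2
  CH2 → C:1 H:2
  CH(CH3) → C:2 H:4
  CH2 → C:1 H:2
  CH2 → C:1 H:2
  CH3 → C:1 H:3
Element totals:
  C: 11
  H: 21
  F: 3
Molecular formula: C11H21F3.
  M = 11(12.011) + 21(1.008) + 3(18.998)
    = 132.121 + 21.168 + 56.994 = 210.283

210.28 g/mol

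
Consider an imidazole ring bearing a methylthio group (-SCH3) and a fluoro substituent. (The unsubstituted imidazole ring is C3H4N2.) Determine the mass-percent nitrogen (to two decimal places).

21.20%

Atom tally by fragment:
  imidazole ring core → C:3 H:4 N:2
  (− 2 ring H displaced by substituents)
  + SCH3 → C:1 H:3 S:1
  + F → F:1
Element totals:
  C: 4
  H: 5
  F: 1
  N: 2
  S: 1
Molecular formula: C4H5FN2S.
Molar mass = 132.156 g/mol.
Mass from N: 2 × 14.007 = 28.014 g/mol.
%N = 28.014 / 132.156 × 100 = 21.20%.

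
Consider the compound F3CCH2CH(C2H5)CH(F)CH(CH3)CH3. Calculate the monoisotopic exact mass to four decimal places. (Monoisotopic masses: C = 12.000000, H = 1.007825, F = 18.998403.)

200.1188

Atom tally by fragment:
  F3CCH2 → C:2 H:2 F:3
  CH(C2H5) → C:3 H:6
  CH(F) → C:1 H:1 F:1
  CH(CH3) → C:2 H:4
  CH3 → C:1 H:3
Element totals:
  C: 9
  H: 16
  F: 4
Molecular formula: C9H16F4.
  M = 9(12.0) + 16(1.007825) + 4(18.998403)
    = 108.000000 + 16.125200 + 75.993612 = 200.118812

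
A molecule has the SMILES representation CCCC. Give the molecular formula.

Atom tally by fragment:
  CH3 → C:1 H:3
  CH2 → C:1 H:2
  CH2 → C:1 H:2
  CH3 → C:1 H:3
Element totals:
  C: 4
  H: 10

C4H10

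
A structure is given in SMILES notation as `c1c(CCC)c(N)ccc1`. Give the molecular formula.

C9H13N

Atom tally by fragment:
  benzene ring core → C:6 H:6
  (− 2 ring H displaced by substituents)
  + CH2CH2CH3 → C:3 H:7
  + NH2 → N:1 H:2
Element totals:
  C: 9
  H: 13
  N: 1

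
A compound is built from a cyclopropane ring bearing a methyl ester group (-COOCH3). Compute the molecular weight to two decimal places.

100.12 g/mol

Atom tally by fragment:
  cyclopropane ring core → C:3 H:6
  (− 1 ring H displaced by substituents)
  + COOCH3 → C:2 H:3 O:2
Element totals:
  C: 5
  H: 8
  O: 2
Molecular formula: C5H8O2.
  M = 5(12.011) + 8(1.008) + 2(15.999)
    = 60.055 + 8.064 + 31.998 = 100.117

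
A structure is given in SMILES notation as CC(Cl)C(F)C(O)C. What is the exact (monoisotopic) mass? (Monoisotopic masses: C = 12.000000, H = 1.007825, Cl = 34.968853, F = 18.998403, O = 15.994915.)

140.0404

Atom tally by fragment:
  CH3 → C:1 H:3
  CH(Cl) → C:1 H:1 Cl:1
  CH(F) → C:1 H:1 F:1
  CH(OH) → C:1 H:2 O:1
  CH3 → C:1 H:3
Element totals:
  C: 5
  H: 10
  Cl: 1
  F: 1
  O: 1
Molecular formula: C5H10ClFO.
  M = 5(12.0) + 10(1.007825) + 34.968853 + 18.998403 + 15.994915
    = 60.000000 + 10.078250 + 34.968853 + 18.998403 + 15.994915 = 140.040421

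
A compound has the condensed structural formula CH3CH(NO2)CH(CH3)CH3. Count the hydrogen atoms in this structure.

Atom tally by fragment:
  CH3 → C:1 H:3
  CH(NO2) → C:1 H:1 N:1 O:2
  CH(CH3) → C:2 H:4
  CH3 → C:1 H:3
Element totals:
  C: 5
  H: 11
  N: 1
  O: 2

11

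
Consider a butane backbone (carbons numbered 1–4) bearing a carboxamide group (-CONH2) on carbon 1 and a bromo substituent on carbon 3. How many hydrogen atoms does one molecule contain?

10

Atom tally by fragment:
  H2NOCCH2 → C:2 H:4 O:1 N:1
  CH2 → C:1 H:2
  CH(Br) → C:1 H:1 Br:1
  CH3 → C:1 H:3
Element totals:
  C: 5
  H: 10
  Br: 1
  N: 1
  O: 1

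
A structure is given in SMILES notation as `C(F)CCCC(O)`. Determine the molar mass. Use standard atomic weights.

Atom tally by fragment:
  FCH2 → C:1 H:2 F:1
  CH2 → C:1 H:2
  CH2 → C:1 H:2
  CH2 → C:1 H:2
  CH2OH → C:1 H:3 O:1
Element totals:
  C: 5
  H: 11
  F: 1
  O: 1
Molecular formula: C5H11FO.
  M = 5(12.011) + 11(1.008) + 18.998 + 15.999
    = 60.055 + 11.088 + 18.998 + 15.999 = 106.140

106.14 g/mol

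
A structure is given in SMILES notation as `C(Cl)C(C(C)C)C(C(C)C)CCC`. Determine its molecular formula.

C12H25Cl

Atom tally by fragment:
  ClCH2 → C:1 H:2 Cl:1
  CH(CH(CH3)2) → C:4 H:8
  CH(CH(CH3)2) → C:4 H:8
  CH2 → C:1 H:2
  CH2 → C:1 H:2
  CH3 → C:1 H:3
Element totals:
  C: 12
  H: 25
  Cl: 1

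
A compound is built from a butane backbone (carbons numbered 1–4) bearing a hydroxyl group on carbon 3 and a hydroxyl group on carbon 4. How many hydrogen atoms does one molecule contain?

10

Atom tally by fragment:
  CH3 → C:1 H:3
  CH2 → C:1 H:2
  CH(OH) → C:1 H:2 O:1
  CH2OH → C:1 H:3 O:1
Element totals:
  C: 4
  H: 10
  O: 2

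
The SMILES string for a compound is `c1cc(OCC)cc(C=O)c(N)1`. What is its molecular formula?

Atom tally by fragment:
  benzene ring core → C:6 H:6
  (− 3 ring H displaced by substituents)
  + OC2H5 → C:2 H:5 O:1
  + CHO → C:1 H:1 O:1
  + NH2 → N:1 H:2
Element totals:
  C: 9
  H: 11
  N: 1
  O: 2

C9H11NO2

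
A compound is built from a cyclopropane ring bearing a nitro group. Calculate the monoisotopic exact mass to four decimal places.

87.0320

Atom tally by fragment:
  cyclopropane ring core → C:3 H:6
  (− 1 ring H displaced by substituents)
  + NO2 → N:1 O:2
Element totals:
  C: 3
  H: 5
  N: 1
  O: 2
Molecular formula: C3H5NO2.
  M = 3(12.0) + 5(1.007825) + 14.003074 + 2(15.994915)
    = 36.000000 + 5.039125 + 14.003074 + 31.989830 = 87.032029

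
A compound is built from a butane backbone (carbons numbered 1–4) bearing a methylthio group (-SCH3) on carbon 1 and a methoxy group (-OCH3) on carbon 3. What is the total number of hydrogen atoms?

14

Atom tally by fragment:
  CH3SCH2 → C:2 H:5 S:1
  CH2 → C:1 H:2
  CH(OCH3) → C:2 H:4 O:1
  CH3 → C:1 H:3
Element totals:
  C: 6
  H: 14
  O: 1
  S: 1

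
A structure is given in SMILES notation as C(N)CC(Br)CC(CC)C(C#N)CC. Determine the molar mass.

261.21 g/mol

Atom tally by fragment:
  H2NCH2 → C:1 H:4 N:1
  CH2 → C:1 H:2
  CH(Br) → C:1 H:1 Br:1
  CH2 → C:1 H:2
  CH(C2H5) → C:3 H:6
  CH(CN) → C:2 H:1 N:1
  CH2 → C:1 H:2
  CH3 → C:1 H:3
Element totals:
  C: 11
  H: 21
  Br: 1
  N: 2
Molecular formula: C11H21BrN2.
  M = 11(12.011) + 21(1.008) + 79.904 + 2(14.007)
    = 132.121 + 21.168 + 79.904 + 28.014 = 261.207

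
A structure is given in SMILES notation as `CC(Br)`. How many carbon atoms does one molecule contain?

2

Atom tally by fragment:
  CH3 → C:1 H:3
  CH2Br → C:1 H:2 Br:1
Element totals:
  C: 2
  H: 5
  Br: 1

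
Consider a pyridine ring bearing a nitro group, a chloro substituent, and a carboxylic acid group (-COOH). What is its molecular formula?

Atom tally by fragment:
  pyridine ring core → C:5 H:5 N:1
  (− 3 ring H displaced by substituents)
  + NO2 → N:1 O:2
  + Cl → Cl:1
  + COOH → C:1 H:1 O:2
Element totals:
  C: 6
  H: 3
  Cl: 1
  N: 2
  O: 4

C6H3ClN2O4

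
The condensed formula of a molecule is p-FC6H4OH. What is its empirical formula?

Element totals:
  C: 6
  H: 5
  F: 1
  O: 1
Molecular formula: C6H5FO.
gcd of subscripts (6, 1, 5, 1) = 1, so the empirical formula equals the molecular formula.

C6H5FO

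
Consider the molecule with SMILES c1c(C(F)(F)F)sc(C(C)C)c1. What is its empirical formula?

Atom tally by fragment:
  thiophene ring core → C:4 H:4 S:1
  (− 2 ring H displaced by substituents)
  + CF3 → C:1 F:3
  + CH(CH3)2 → C:3 H:7
Element totals:
  C: 8
  H: 9
  F: 3
  S: 1
Molecular formula: C8H9F3S.
gcd of subscripts (8, 3, 9, 1) = 1, so the empirical formula equals the molecular formula.

C8H9F3S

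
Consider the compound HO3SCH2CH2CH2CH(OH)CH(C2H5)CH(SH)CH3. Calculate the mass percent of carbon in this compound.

42.16%

Atom tally by fragment:
  HO3SCH2 → C:1 H:3 S:1 O:3
  CH2 → C:1 H:2
  CH2 → C:1 H:2
  CH(OH) → C:1 H:2 O:1
  CH(C2H5) → C:3 H:6
  CH(SH) → C:1 H:2 S:1
  CH3 → C:1 H:3
Element totals:
  C: 9
  H: 20
  O: 4
  S: 2
Molecular formula: C9H20O4S2.
Molar mass = 256.375 g/mol.
Mass from C: 9 × 12.011 = 108.099 g/mol.
%C = 108.099 / 256.375 × 100 = 42.16%.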